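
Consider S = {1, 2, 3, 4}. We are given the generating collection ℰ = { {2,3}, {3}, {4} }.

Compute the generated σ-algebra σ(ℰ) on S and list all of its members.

|σ(ℰ)| = 16.  σ(ℰ) = { {}, {1}, {2}, {3}, {4}, {1,2}, {1,3}, {1,4}, {2,3}, {2,4}, {3,4}, {1,2,3}, {1,2,4}, {1,3,4}, {2,3,4}, S }

Derivation:
Seed the family with ℰ together with ∅ and S: { {}, {3}, {4}, {2,3}, S }.
Step 1: +5 →
  {1,4}  = S∖{2,3}
  {3,4}  = {3} ∪ {4}
  {1,2,3}  = S∖{4}
  {1,2,4}  = S∖{3}
  {2,3,4}  = {2,3} ∪ {4}
  [10 total]
Step 2. New:
  {1}  = S∖{2,3,4}
  {1,2}  = S∖{3,4}
  {1,3,4}  = {3,4} ∪ {1,4}
  [13 total]
Step 3. New:
  {2}  = S∖{1,3,4}
  {1,3}  = {3} ∪ {1}
  [15 total]
Step 4 adds 1:
  {2,4}  = S∖{1,3}
  [16 total]
Step 5: already closed under ᶜ and ∪.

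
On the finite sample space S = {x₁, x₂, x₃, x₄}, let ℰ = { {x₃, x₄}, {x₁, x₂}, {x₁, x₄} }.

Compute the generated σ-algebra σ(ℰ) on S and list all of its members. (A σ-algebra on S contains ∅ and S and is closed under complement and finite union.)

|σ(ℰ)| = 16.  σ(ℰ) = { {}, {x₁}, {x₂}, {x₃}, {x₄}, {x₁, x₂}, {x₁, x₃}, {x₁, x₄}, {x₂, x₃}, {x₂, x₄}, {x₃, x₄}, {x₁, x₂, x₃}, {x₁, x₂, x₄}, {x₁, x₃, x₄}, {x₂, x₃, x₄}, S }

Check:
Seed the family with ℰ together with ∅ and S: { {}, {x₁, x₂}, {x₁, x₄}, {x₃, x₄}, S }.
Pass 1: 3 new —
  {x₂, x₃}  = ᶜ of {x₁, x₄}
  {x₁, x₂, x₄}  = {x₁, x₄} ∪ {x₁, x₂}
  {x₁, x₃, x₄}  = {x₃, x₄} ∪ {x₁, x₄}
  [8 total]
Pass 2 (4 new):
  {x₂}  = ᶜ of {x₁, x₃, x₄}
  {x₃}  = ᶜ of {x₁, x₂, x₄}
  {x₁, x₂, x₃}  = {x₂, x₃} ∪ {x₁, x₂}
  {x₂, x₃, x₄}  = {x₃, x₄} ∪ {x₂, x₃}
  [12 total]
Pass 3: +2 →
  {x₁}  = ᶜ of {x₂, x₃, x₄}
  {x₄}  = ᶜ of {x₁, x₂, x₃}
  [14 total]
Pass 4: +2 →
  {x₁, x₃}  = {x₃} ∪ {x₁}
  {x₂, x₄}  = {x₄} ∪ {x₂}
  [16 total]
Pass 5: stable.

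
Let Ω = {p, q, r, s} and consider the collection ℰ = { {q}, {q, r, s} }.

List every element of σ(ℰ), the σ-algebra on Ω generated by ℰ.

σ(ℰ) (8 sets): { {}, {p}, {q}, {p, q}, {r, s}, {p, r, s}, {q, r, s}, Ω }

Working:
Begin from { {}, {q}, {q, r, s}, Ω } (that is, ℰ plus ∅ and Ω).
Step 1: 2 new —
  {p}  = Ω∖{q, r, s}
  {p, r, s}  = Ω∖{q}
Step 2 (1 new):
  {p, q}  = {q} ∪ {p}
Step 3: 1 new —
  {r, s}  = Ω∖{p, q}
Step 4: stable.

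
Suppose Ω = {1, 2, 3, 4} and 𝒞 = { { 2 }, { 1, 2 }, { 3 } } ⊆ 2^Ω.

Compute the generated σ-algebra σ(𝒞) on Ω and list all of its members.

σ(𝒞) (16 sets): { {  }, { 1 }, { 2 }, { 3 }, { 4 }, { 1, 2 }, { 1, 3 }, { 1, 4 }, { 2, 3 }, { 2, 4 }, { 3, 4 }, { 1, 2, 3 }, { 1, 2, 4 }, { 1, 3, 4 }, { 2, 3, 4 }, Ω }

Check:
Initial family (5 sets): { {  }, { 2 }, { 3 }, { 1, 2 }, Ω }.
Step 1: 5 new —
  { 2, 3 }  = { 3 } ∪ { 2 }
  { 3, 4 }  = { 1, 2 }ᶜ
  { 1, 2, 3 }  = { 3 } ∪ { 1, 2 }
  { 1, 2, 4 }  = { 3 }ᶜ
  { 1, 3, 4 }  = { 2 }ᶜ
  — 10 sets.
Step 2 (3 new):
  { 4 }  = { 1, 2, 3 }ᶜ
  { 1, 4 }  = { 2, 3 }ᶜ
  { 2, 3, 4 }  = { 3, 4 } ∪ { 2 }
  — 13 sets.
Step 3: 2 new —
  { 1 }  = { 2, 3, 4 }ᶜ
  { 2, 4 }  = { 4 } ∪ { 2 }
  — 15 sets.
Step 4: 1 new —
  { 1, 3 }  = { 2, 4 }ᶜ
  — 16 sets.
Step 5: no new sets; the family is a σ-algebra.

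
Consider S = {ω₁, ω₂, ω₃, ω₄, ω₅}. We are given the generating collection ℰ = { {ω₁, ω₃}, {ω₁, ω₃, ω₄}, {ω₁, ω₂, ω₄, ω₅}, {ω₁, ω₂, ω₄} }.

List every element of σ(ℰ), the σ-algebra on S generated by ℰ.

Answer: σ(ℰ) = { ∅, {ω₁}, {ω₂}, {ω₃}, {ω₄}, {ω₅}, {ω₁, ω₂}, {ω₁, ω₃}, {ω₁, ω₄}, {ω₁, ω₅}, {ω₂, ω₃}, {ω₂, ω₄}, {ω₂, ω₅}, {ω₃, ω₄}, {ω₃, ω₅}, {ω₄, ω₅}, {ω₁, ω₂, ω₃}, {ω₁, ω₂, ω₄}, {ω₁, ω₂, ω₅}, {ω₁, ω₃, ω₄}, {ω₁, ω₃, ω₅}, {ω₁, ω₄, ω₅}, {ω₂, ω₃, ω₄}, {ω₂, ω₃, ω₅}, {ω₂, ω₄, ω₅}, {ω₃, ω₄, ω₅}, {ω₁, ω₂, ω₃, ω₄}, {ω₁, ω₂, ω₃, ω₅}, {ω₁, ω₂, ω₄, ω₅}, {ω₁, ω₃, ω₄, ω₅}, {ω₂, ω₃, ω₄, ω₅}, S }

Working:
Seed the family with ℰ together with ∅ and S: { ∅, {ω₁, ω₃}, {ω₁, ω₂, ω₄}, {ω₁, ω₃, ω₄}, {ω₁, ω₂, ω₄, ω₅}, S }.
Iteration 1: +5 →
  {ω₃}  = ᶜ of {ω₁, ω₂, ω₄, ω₅}
  {ω₂, ω₅}  = ᶜ of {ω₁, ω₃, ω₄}
  {ω₃, ω₅}  = ᶜ of {ω₁, ω₂, ω₄}
  {ω₂, ω₄, ω₅}  = ᶜ of {ω₁, ω₃}
  {ω₁, ω₂, ω₃, ω₄}  = {ω₁, ω₃, ω₄} ∪ {ω₁, ω₂, ω₄}
  — 11 sets.
Iteration 2 adds 6:
  {ω₅}  = ᶜ of {ω₁, ω₂, ω₃, ω₄}
  {ω₁, ω₃, ω₅}  = {ω₁, ω₃} ∪ {ω₃, ω₅}
  {ω₂, ω₃, ω₅}  = {ω₂, ω₅} ∪ {ω₃}
  {ω₁, ω₂, ω₃, ω₅}  = {ω₂, ω₅} ∪ {ω₁, ω₃}
  {ω₁, ω₃, ω₄, ω₅}  = {ω₁, ω₃, ω₄} ∪ {ω₃, ω₅}
  {ω₂, ω₃, ω₄, ω₅}  = {ω₃} ∪ {ω₂, ω₄, ω₅}
  — 17 sets.
Iteration 3 (5 new):
  {ω₁}  = ᶜ of {ω₂, ω₃, ω₄, ω₅}
  {ω₂}  = ᶜ of {ω₁, ω₃, ω₄, ω₅}
  {ω₄}  = ᶜ of {ω₁, ω₂, ω₃, ω₅}
  {ω₁, ω₄}  = ᶜ of {ω₂, ω₃, ω₅}
  {ω₂, ω₄}  = ᶜ of {ω₁, ω₃, ω₅}
  — 22 sets.
Iteration 4 (10 new):
  {ω₁, ω₂}  = {ω₂} ∪ {ω₁}
  {ω₁, ω₅}  = {ω₅} ∪ {ω₁}
  {ω₂, ω₃}  = {ω₂} ∪ {ω₃}
  {ω₃, ω₄}  = {ω₃} ∪ {ω₄}
  {ω₄, ω₅}  = {ω₅} ∪ {ω₄}
  {ω₁, ω₂, ω₃}  = {ω₂} ∪ {ω₁, ω₃}
  {ω₁, ω₂, ω₅}  = {ω₂, ω₅} ∪ {ω₁}
  {ω₁, ω₄, ω₅}  = {ω₅} ∪ {ω₁, ω₄}
  {ω₂, ω₃, ω₄}  = {ω₃} ∪ {ω₂, ω₄}
  {ω₃, ω₄, ω₅}  = {ω₄} ∪ {ω₃, ω₅}
  — 32 sets.
Iteration 5: already closed under ᶜ and ∪.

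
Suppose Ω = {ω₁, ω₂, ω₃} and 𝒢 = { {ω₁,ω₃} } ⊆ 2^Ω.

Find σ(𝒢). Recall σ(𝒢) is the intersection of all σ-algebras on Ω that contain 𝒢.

Answer: σ(𝒢) = { ∅, {ω₂}, {ω₁,ω₃}, Ω }

Check:
Initial family (3 sets): { ∅, {ω₁,ω₃}, Ω }.
Round 1 (1 new):
  {ω₂}  = {ω₁,ω₃}ᶜ
  |family| = 4
Round 2: stable.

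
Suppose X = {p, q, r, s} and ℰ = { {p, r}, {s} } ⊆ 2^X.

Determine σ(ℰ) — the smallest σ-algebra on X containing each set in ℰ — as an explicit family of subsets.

Seed the family with ℰ together with ∅ and X: { ∅, {s}, {p, r}, X }.
Round 1 adds 3:
  {q, s}  = X∖{p, r}
  {p, q, r}  = X∖{s}
  {p, r, s}  = {p, r} ∪ {s}
  (now 7)
Round 2 (1 new):
  {q}  = X∖{p, r, s}
  (now 8)
Round 3: closed — nothing new.

Therefore σ(ℰ) = { ∅, {q}, {s}, {p, r}, {q, s}, {p, q, r}, {p, r, s}, X } (|σ(ℰ)| = 8).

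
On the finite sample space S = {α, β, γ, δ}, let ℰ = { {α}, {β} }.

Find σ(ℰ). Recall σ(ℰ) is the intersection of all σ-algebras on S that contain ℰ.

σ(ℰ) = { {}, {α}, {β}, {α,β}, {γ,δ}, {α,γ,δ}, {β,γ,δ}, S }

Derivation:
Start: ℰ ∪ {∅, S} = { {}, {α}, {β}, S }.
Step 1. New:
  {α,β}  = {β} ∪ {α}
  {α,γ,δ}  = S∖{β}
  {β,γ,δ}  = S∖{α}
Step 2 adds 1:
  {γ,δ}  = S∖{α,β}
Step 3: already closed under ᶜ and ∪.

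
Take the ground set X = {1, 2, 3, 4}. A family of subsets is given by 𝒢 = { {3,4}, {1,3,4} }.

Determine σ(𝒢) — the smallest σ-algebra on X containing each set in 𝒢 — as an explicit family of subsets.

Start: 𝒢 ∪ {∅, X} = { {}, {3,4}, {1,3,4}, X }.
Pass 1: +2 →
  {2}  = ᶜ of {1,3,4}
  {1,2}  = ᶜ of {3,4}
  (now 6)
Pass 2. New:
  {2,3,4}  = {3,4} ∪ {2}
  (now 7)
Pass 3 (1 new):
  {1}  = ᶜ of {2,3,4}
  (now 8)
Pass 4: closed — nothing new.

|σ(𝒢)| = 8.  σ(𝒢) = { {}, {1}, {2}, {1,2}, {3,4}, {1,3,4}, {2,3,4}, X }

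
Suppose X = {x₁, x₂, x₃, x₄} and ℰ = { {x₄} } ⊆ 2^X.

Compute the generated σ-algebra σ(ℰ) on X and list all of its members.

|σ(ℰ)| = 4.  σ(ℰ) = { ∅, {x₄}, {x₁, x₂, x₃}, X }

Derivation:
Start: ℰ ∪ {∅, X} = { ∅, {x₄}, X }.
Step 1 (1 new):
  {x₁, x₂, x₃}  = ᶜ of {x₄}
  [4 total]
Step 2 adds nothing — fixpoint reached.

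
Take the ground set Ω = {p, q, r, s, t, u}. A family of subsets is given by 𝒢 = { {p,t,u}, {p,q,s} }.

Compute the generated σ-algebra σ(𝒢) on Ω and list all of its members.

|σ(𝒢)| = 16.  σ(𝒢) = { ∅, {p}, {r}, {p,r}, {q,s}, {t,u}, {p,q,s}, {p,t,u}, {q,r,s}, {r,t,u}, {p,q,r,s}, {p,r,t,u}, {q,s,t,u}, {p,q,s,t,u}, {q,r,s,t,u}, Ω }

Derivation:
Start: 𝒢 ∪ {∅, Ω} = { ∅, {p,q,s}, {p,t,u}, Ω }.
Round 1 (3 new):
  {q,r,s}  = Ω∖{p,t,u}
  {r,t,u}  = Ω∖{p,q,s}
  {p,q,s,t,u}  = {p,q,s} ∪ {p,t,u}
Round 2 adds 4:
  {r}  = Ω∖{p,q,s,t,u}
  {p,q,r,s}  = {q,r,s} ∪ {p,q,s}
  {p,r,t,u}  = {p,t,u} ∪ {r,t,u}
  {q,r,s,t,u}  = {q,r,s} ∪ {r,t,u}
Round 3 adds 3:
  {p}  = Ω∖{q,r,s,t,u}
  {q,s}  = Ω∖{p,r,t,u}
  {t,u}  = Ω∖{p,q,r,s}
Round 4: 2 new —
  {p,r}  = {r} ∪ {p}
  {q,s,t,u}  = {t,u} ∪ {q,s}
Round 5: stable.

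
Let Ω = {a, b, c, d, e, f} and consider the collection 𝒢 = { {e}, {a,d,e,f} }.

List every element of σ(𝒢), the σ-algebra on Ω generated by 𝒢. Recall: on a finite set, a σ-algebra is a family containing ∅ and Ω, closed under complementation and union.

σ(𝒢) (8 sets): { {}, {e}, {b,c}, {a,d,f}, {b,c,e}, {a,d,e,f}, {a,b,c,d,f}, Ω }

Working:
Begin from { {}, {e}, {a,d,e,f}, Ω } (that is, 𝒢 plus ∅ and Ω).
Step 1: 2 new —
  {b,c}  = complement {a,d,e,f}
  {a,b,c,d,f}  = complement {e}
  |family| = 6
Step 2: 1 new —
  {b,c,e}  = {b,c} ∪ {e}
  |family| = 7
Step 3: +1 →
  {a,d,f}  = complement {b,c,e}
  |family| = 8
Step 4: stable.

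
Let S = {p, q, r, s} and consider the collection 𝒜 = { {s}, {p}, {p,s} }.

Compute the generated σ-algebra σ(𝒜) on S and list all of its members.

σ(𝒜) = { ∅, {p}, {s}, {p,s}, {q,r}, {p,q,r}, {q,r,s}, S }

Working:
Begin from { ∅, {p}, {s}, {p,s}, S } (that is, 𝒜 plus ∅ and S).
Round 1 adds 3:
  {q,r}  = complement {p,s}
  {p,q,r}  = complement {s}
  {q,r,s}  = complement {p}
  |family| = 8
After Round 2 the family is unchanged; done.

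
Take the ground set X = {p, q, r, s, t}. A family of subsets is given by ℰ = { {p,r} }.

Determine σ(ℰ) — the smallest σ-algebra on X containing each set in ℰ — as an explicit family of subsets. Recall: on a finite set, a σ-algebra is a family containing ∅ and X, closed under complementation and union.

σ(ℰ) (4 sets): { {}, {p,r}, {q,s,t}, X }

Check:
Initial family (3 sets): { {}, {p,r}, X }.
Step 1: 1 new —
  {q,s,t}  = complement {p,r}
  — 4 sets.
Step 2: stable.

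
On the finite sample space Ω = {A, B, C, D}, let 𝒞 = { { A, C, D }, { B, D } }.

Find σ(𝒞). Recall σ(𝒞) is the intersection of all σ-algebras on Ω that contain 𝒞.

Start: 𝒞 ∪ {∅, Ω} = { ∅, { B, D }, { A, C, D }, Ω }.
Pass 1. New:
  { B }  = { A, C, D }ᶜ
  { A, C }  = { B, D }ᶜ
  — 6 sets.
Pass 2 (1 new):
  { A, B, C }  = { A, C } ∪ { B }
  — 7 sets.
Pass 3 (1 new):
  { D }  = { A, B, C }ᶜ
  — 8 sets.
Pass 4: stable.

|σ(𝒞)| = 8.  σ(𝒞) = { ∅, { B }, { D }, { A, C }, { B, D }, { A, B, C }, { A, C, D }, Ω }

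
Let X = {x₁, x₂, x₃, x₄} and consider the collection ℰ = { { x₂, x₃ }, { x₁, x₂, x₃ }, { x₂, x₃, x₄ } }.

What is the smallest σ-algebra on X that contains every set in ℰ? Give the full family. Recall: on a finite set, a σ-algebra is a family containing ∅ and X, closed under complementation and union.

Initial family (5 sets): { ∅, { x₂, x₃ }, { x₁, x₂, x₃ }, { x₂, x₃, x₄ }, X }.
Pass 1 adds 3:
  { x₁ }  = { x₂, x₃, x₄ }ᶜ
  { x₄ }  = { x₁, x₂, x₃ }ᶜ
  { x₁, x₄ }  = { x₂, x₃ }ᶜ
  |family| = 8
Pass 2: already closed under ᶜ and ∪.

σ(ℰ) = { ∅, { x₁ }, { x₄ }, { x₁, x₄ }, { x₂, x₃ }, { x₁, x₂, x₃ }, { x₂, x₃, x₄ }, X }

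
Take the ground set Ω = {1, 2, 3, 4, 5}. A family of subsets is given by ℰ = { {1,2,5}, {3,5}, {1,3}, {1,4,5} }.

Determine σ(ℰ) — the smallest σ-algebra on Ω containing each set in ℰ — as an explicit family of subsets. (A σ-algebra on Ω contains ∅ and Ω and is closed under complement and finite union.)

σ(ℰ) (32 sets): { ∅, {1}, {2}, {3}, {4}, {5}, {1,2}, {1,3}, {1,4}, {1,5}, {2,3}, {2,4}, {2,5}, {3,4}, {3,5}, {4,5}, {1,2,3}, {1,2,4}, {1,2,5}, {1,3,4}, {1,3,5}, {1,4,5}, {2,3,4}, {2,3,5}, {2,4,5}, {3,4,5}, {1,2,3,4}, {1,2,3,5}, {1,2,4,5}, {1,3,4,5}, {2,3,4,5}, Ω }

Check:
Start: ℰ ∪ {∅, Ω} = { ∅, {1,3}, {3,5}, {1,2,5}, {1,4,5}, Ω }.
Iteration 1 adds 8:
  {2,3}  = Ω∖{1,4,5}
  {3,4}  = Ω∖{1,2,5}
  {1,2,4}  = Ω∖{3,5}
  {1,3,5}  = {1,3} ∪ {3,5}
  {2,4,5}  = Ω∖{1,3}
  {1,2,3,5}  = {1,2,5} ∪ {1,3}
  {1,2,4,5}  = {1,4,5} ∪ {1,2,5}
  {1,3,4,5}  = {1,4,5} ∪ {1,3}
  — 14 sets.
Iteration 2: +11 →
  {2}  = Ω∖{1,3,4,5}
  {3}  = Ω∖{1,2,4,5}
  {4}  = Ω∖{1,2,3,5}
  {2,4}  = Ω∖{1,3,5}
  {1,2,3}  = {2,3} ∪ {1,3}
  {1,3,4}  = {3,4} ∪ {1,3}
  {2,3,4}  = {3,4} ∪ {2,3}
  {2,3,5}  = {2,3} ∪ {3,5}
  {3,4,5}  = {3,4} ∪ {3,5}
  {1,2,3,4}  = {3,4} ∪ {1,2,4}
  {2,3,4,5}  = {3,4} ∪ {2,4,5}
  — 25 sets.
Iteration 3: 7 new —
  {1}  = Ω∖{2,3,4,5}
  {5}  = Ω∖{1,2,3,4}
  {1,2}  = Ω∖{3,4,5}
  {1,4}  = Ω∖{2,3,5}
  {1,5}  = Ω∖{2,3,4}
  {2,5}  = Ω∖{1,3,4}
  {4,5}  = Ω∖{1,2,3}
  — 32 sets.
Iteration 4: no new sets; the family is a σ-algebra.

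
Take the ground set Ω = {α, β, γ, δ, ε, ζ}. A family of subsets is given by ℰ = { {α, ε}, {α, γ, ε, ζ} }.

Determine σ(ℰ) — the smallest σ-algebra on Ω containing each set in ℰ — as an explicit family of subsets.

Answer: σ(ℰ) = { {}, {α, ε}, {β, δ}, {γ, ζ}, {α, β, δ, ε}, {α, γ, ε, ζ}, {β, γ, δ, ζ}, Ω }

Derivation:
Initial family (4 sets): { {}, {α, ε}, {α, γ, ε, ζ}, Ω }.
Pass 1. New:
  {β, δ}  = {α, γ, ε, ζ}ᶜ
  {β, γ, δ, ζ}  = {α, ε}ᶜ
  — 6 sets.
Pass 2: +1 →
  {α, β, δ, ε}  = {α, ε} ∪ {β, δ}
  — 7 sets.
Pass 3. New:
  {γ, ζ}  = {α, β, δ, ε}ᶜ
  — 8 sets.
Pass 4: no new sets; the family is a σ-algebra.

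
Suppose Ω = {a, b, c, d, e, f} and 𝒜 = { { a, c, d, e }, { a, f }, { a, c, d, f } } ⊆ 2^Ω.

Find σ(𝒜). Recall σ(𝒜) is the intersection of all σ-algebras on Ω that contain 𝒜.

σ(𝒜) (32 sets): { {  }, { a }, { b }, { e }, { f }, { a, b }, { a, e }, { a, f }, { b, e }, { b, f }, { c, d }, { e, f }, { a, b, e }, { a, b, f }, { a, c, d }, { a, e, f }, { b, c, d }, { b, e, f }, { c, d, e }, { c, d, f }, { a, b, c, d }, { a, b, e, f }, { a, c, d, e }, { a, c, d, f }, { b, c, d, e }, { b, c, d, f }, { c, d, e, f }, { a, b, c, d, e }, { a, b, c, d, f }, { a, c, d, e, f }, { b, c, d, e, f }, Ω }

Working:
Begin from { {  }, { a, f }, { a, c, d, e }, { a, c, d, f }, Ω } (that is, 𝒜 plus ∅ and Ω).
Pass 1 (4 new):
  { b, e }  = ᶜ of { a, c, d, f }
  { b, f }  = ᶜ of { a, c, d, e }
  { b, c, d, e }  = ᶜ of { a, f }
  { a, c, d, e, f }  = { a, c, d, e } ∪ { a, c, d, f }
  — 9 sets.
Pass 2. New:
  { b }  = ᶜ of { a, c, d, e, f }
  { a, b, f }  = { a, f } ∪ { b, f }
  { b, e, f }  = { b, e } ∪ { b, f }
  { a, b, e, f }  = { b, e } ∪ { a, f }
  { a, b, c, d, e }  = { b, e } ∪ { a, c, d, e }
  { a, b, c, d, f }  = { b, f } ∪ { a, c, d, f }
  { b, c, d, e, f }  = { b, f } ∪ { b, c, d, e }
  — 16 sets.
Pass 3 (6 new):
  { a }  = ᶜ of { b, c, d, e, f }
  { e }  = ᶜ of { a, b, c, d, f }
  { f }  = ᶜ of { a, b, c, d, e }
  { c, d }  = ᶜ of { a, b, e, f }
  { a, c, d }  = ᶜ of { b, e, f }
  { c, d, e }  = ᶜ of { a, b, f }
  — 22 sets.
Pass 4 (10 new):
  { a, b }  = { b } ∪ { a }
  { a, e }  = { e } ∪ { a }
  { e, f }  = { f } ∪ { e }
  { a, b, e }  = { b, e } ∪ { a }
  { a, e, f }  = { a, f } ∪ { e }
  { b, c, d }  = { c, d } ∪ { b }
  { c, d, f }  = { c, d } ∪ { f }
  { a, b, c, d }  = { b } ∪ { a, c, d }
  { b, c, d, f }  = { c, d } ∪ { b, f }
  { c, d, e, f }  = { c, d, e } ∪ { f }
  — 32 sets.
Pass 5: already closed under ᶜ and ∪.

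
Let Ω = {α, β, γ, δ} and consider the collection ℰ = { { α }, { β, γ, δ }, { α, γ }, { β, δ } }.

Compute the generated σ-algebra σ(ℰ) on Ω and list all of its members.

Start: ℰ ∪ {∅, Ω} = { ∅, { α }, { α, γ }, { β, δ }, { β, γ, δ }, Ω }.
Round 1: +1 →
  { α, β, δ }  = { β, δ } ∪ { α }
  |family| = 7
Round 2: +1 →
  { γ }  = complement { α, β, δ }
  |family| = 8
After Round 3 the family is unchanged; done.

Therefore σ(ℰ) = { ∅, { α }, { γ }, { α, γ }, { β, δ }, { α, β, δ }, { β, γ, δ }, Ω } (|σ(ℰ)| = 8).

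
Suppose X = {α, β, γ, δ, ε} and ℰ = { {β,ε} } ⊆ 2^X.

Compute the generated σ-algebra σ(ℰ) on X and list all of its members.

Initial family (3 sets): { {}, {β,ε}, X }.
Iteration 1: 1 new —
  {α,γ,δ}  = X∖{β,ε}
Iteration 2: closed — nothing new.

σ(ℰ) = { {}, {β,ε}, {α,γ,δ}, X }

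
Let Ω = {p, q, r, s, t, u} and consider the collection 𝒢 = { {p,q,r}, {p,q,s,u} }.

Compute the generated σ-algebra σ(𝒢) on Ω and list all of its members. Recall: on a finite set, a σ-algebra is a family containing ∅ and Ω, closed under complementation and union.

Answer: σ(𝒢) = { {}, {r}, {t}, {p,q}, {r,t}, {s,u}, {p,q,r}, {p,q,t}, {r,s,u}, {s,t,u}, {p,q,r,t}, {p,q,s,u}, {r,s,t,u}, {p,q,r,s,u}, {p,q,s,t,u}, Ω }

Check:
Seed the family with 𝒢 together with ∅ and Ω: { {}, {p,q,r}, {p,q,s,u}, Ω }.
Iteration 1: 3 new —
  {r,t}  = complement {p,q,s,u}
  {s,t,u}  = complement {p,q,r}
  {p,q,r,s,u}  = {p,q,s,u} ∪ {p,q,r}
  — 7 sets.
Iteration 2. New:
  {t}  = complement {p,q,r,s,u}
  {p,q,r,t}  = {p,q,r} ∪ {r,t}
  {r,s,t,u}  = {r,t} ∪ {s,t,u}
  {p,q,s,t,u}  = {p,q,s,u} ∪ {s,t,u}
  — 11 sets.
Iteration 3: +3 →
  {r}  = complement {p,q,s,t,u}
  {p,q}  = complement {r,s,t,u}
  {s,u}  = complement {p,q,r,t}
  — 14 sets.
Iteration 4: +2 →
  {p,q,t}  = {p,q} ∪ {t}
  {r,s,u}  = {r} ∪ {s,u}
  — 16 sets.
Iteration 5: stable.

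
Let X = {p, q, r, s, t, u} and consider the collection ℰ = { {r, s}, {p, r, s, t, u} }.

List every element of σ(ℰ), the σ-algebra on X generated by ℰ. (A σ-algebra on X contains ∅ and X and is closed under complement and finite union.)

Initial family (4 sets): { ∅, {r, s}, {p, r, s, t, u}, X }.
Round 1. New:
  {q}  = {p, r, s, t, u}ᶜ
  {p, q, t, u}  = {r, s}ᶜ
Round 2 (1 new):
  {q, r, s}  = {r, s} ∪ {q}
Round 3: 1 new —
  {p, t, u}  = {q, r, s}ᶜ
Round 4: no new sets; the family is a σ-algebra.

Therefore σ(ℰ) = { ∅, {q}, {r, s}, {p, t, u}, {q, r, s}, {p, q, t, u}, {p, r, s, t, u}, X } (|σ(ℰ)| = 8).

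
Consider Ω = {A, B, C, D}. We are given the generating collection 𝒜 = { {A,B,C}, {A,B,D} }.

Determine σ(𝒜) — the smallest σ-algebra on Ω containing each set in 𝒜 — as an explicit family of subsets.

σ(𝒜) (8 sets): { ∅, {C}, {D}, {A,B}, {C,D}, {A,B,C}, {A,B,D}, Ω }

Trace:
Seed the family with 𝒜 together with ∅ and Ω: { ∅, {A,B,C}, {A,B,D}, Ω }.
Pass 1 (2 new):
  {C}  = ᶜ of {A,B,D}
  {D}  = ᶜ of {A,B,C}
  — 6 sets.
Pass 2: 1 new —
  {C,D}  = {C} ∪ {D}
  — 7 sets.
Pass 3 (1 new):
  {A,B}  = ᶜ of {C,D}
  — 8 sets.
Pass 4: stable.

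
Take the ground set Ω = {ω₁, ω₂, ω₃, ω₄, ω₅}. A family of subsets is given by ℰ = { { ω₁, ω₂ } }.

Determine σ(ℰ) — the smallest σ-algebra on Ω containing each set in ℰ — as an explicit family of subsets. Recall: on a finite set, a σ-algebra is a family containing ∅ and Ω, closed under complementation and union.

σ(ℰ) = { ∅, { ω₁, ω₂ }, { ω₃, ω₄, ω₅ }, Ω }

Check:
Initial family (3 sets): { ∅, { ω₁, ω₂ }, Ω }.
Iteration 1. New:
  { ω₃, ω₄, ω₅ }  = { ω₁, ω₂ }ᶜ
  |family| = 4
After Iteration 2 the family is unchanged; done.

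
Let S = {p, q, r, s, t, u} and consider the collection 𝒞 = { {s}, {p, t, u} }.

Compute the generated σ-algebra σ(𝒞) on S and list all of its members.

Take S₀ = 𝒞 ∪ {∅, S} = { {}, {s}, {p, t, u}, S }.
Step 1 (3 new):
  {q, r, s}  = ᶜ of {p, t, u}
  {p, s, t, u}  = {p, t, u} ∪ {s}
  {p, q, r, t, u}  = ᶜ of {s}
  — 7 sets.
Step 2 adds 1:
  {q, r}  = ᶜ of {p, s, t, u}
  — 8 sets.
Step 3: stable.

Hence σ(𝒞) has 8 members: { {}, {s}, {q, r}, {p, t, u}, {q, r, s}, {p, s, t, u}, {p, q, r, t, u}, S }.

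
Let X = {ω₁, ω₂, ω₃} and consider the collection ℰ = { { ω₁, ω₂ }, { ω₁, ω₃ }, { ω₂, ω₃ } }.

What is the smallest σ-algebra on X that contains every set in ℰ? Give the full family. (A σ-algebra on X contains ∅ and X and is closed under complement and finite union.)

|σ(ℰ)| = 8.  σ(ℰ) = { {}, { ω₁ }, { ω₂ }, { ω₃ }, { ω₁, ω₂ }, { ω₁, ω₃ }, { ω₂, ω₃ }, X }

Trace:
Initial family (5 sets): { {}, { ω₁, ω₂ }, { ω₁, ω₃ }, { ω₂, ω₃ }, X }.
Iteration 1 (3 new):
  { ω₁ }  = complement { ω₂, ω₃ }
  { ω₂ }  = complement { ω₁, ω₃ }
  { ω₃ }  = complement { ω₁, ω₂ }
  [8 total]
Iteration 2: no new sets; the family is a σ-algebra.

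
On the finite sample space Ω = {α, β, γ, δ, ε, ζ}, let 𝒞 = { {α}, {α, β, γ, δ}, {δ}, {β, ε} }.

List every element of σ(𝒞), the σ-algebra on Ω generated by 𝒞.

Answer: σ(𝒞) = { ∅, {α}, {β}, {γ}, {δ}, {ε}, {ζ}, {α, β}, {α, γ}, {α, δ}, {α, ε}, {α, ζ}, {β, γ}, {β, δ}, {β, ε}, {β, ζ}, {γ, δ}, {γ, ε}, {γ, ζ}, {δ, ε}, {δ, ζ}, {ε, ζ}, {α, β, γ}, {α, β, δ}, {α, β, ε}, {α, β, ζ}, {α, γ, δ}, {α, γ, ε}, {α, γ, ζ}, {α, δ, ε}, {α, δ, ζ}, {α, ε, ζ}, {β, γ, δ}, {β, γ, ε}, {β, γ, ζ}, {β, δ, ε}, {β, δ, ζ}, {β, ε, ζ}, {γ, δ, ε}, {γ, δ, ζ}, {γ, ε, ζ}, {δ, ε, ζ}, {α, β, γ, δ}, {α, β, γ, ε}, {α, β, γ, ζ}, {α, β, δ, ε}, {α, β, δ, ζ}, {α, β, ε, ζ}, {α, γ, δ, ε}, {α, γ, δ, ζ}, {α, γ, ε, ζ}, {α, δ, ε, ζ}, {β, γ, δ, ε}, {β, γ, δ, ζ}, {β, γ, ε, ζ}, {β, δ, ε, ζ}, {γ, δ, ε, ζ}, {α, β, γ, δ, ε}, {α, β, γ, δ, ζ}, {α, β, γ, ε, ζ}, {α, β, δ, ε, ζ}, {α, γ, δ, ε, ζ}, {β, γ, δ, ε, ζ}, Ω }

Trace:
Start: 𝒞 ∪ {∅, Ω} = { ∅, {α}, {δ}, {β, ε}, {α, β, γ, δ}, Ω }.
Round 1 adds 8:
  {α, δ}  = {δ} ∪ {α}
  {ε, ζ}  = {α, β, γ, δ}ᶜ
  {α, β, ε}  = {β, ε} ∪ {α}
  {β, δ, ε}  = {β, ε} ∪ {δ}
  {α, γ, δ, ζ}  = {β, ε}ᶜ
  {α, β, γ, δ, ε}  = {β, ε} ∪ {α, β, γ, δ}
  {α, β, γ, ε, ζ}  = {δ}ᶜ
  {β, γ, δ, ε, ζ}  = {α}ᶜ
  (now 14)
Round 2. New:
  {ζ}  = {α, β, γ, δ, ε}ᶜ
  {α, γ, ζ}  = {β, δ, ε}ᶜ
  {α, ε, ζ}  = {ε, ζ} ∪ {α}
  {β, ε, ζ}  = {β, ε} ∪ {ε, ζ}
  {γ, δ, ζ}  = {α, β, ε}ᶜ
  {δ, ε, ζ}  = {ε, ζ} ∪ {δ}
  {α, β, δ, ε}  = {β, ε} ∪ {α, δ}
  {α, β, ε, ζ}  = {ε, ζ} ∪ {α, β, ε}
  {α, δ, ε, ζ}  = {ε, ζ} ∪ {α, δ}
  {β, γ, ε, ζ}  = {α, δ}ᶜ
  {β, δ, ε, ζ}  = {ε, ζ} ∪ {β, δ, ε}
  {α, β, γ, δ, ζ}  = {α, γ, δ, ζ} ∪ {α, β, γ, δ}
  {α, γ, δ, ε, ζ}  = {ε, ζ} ∪ {α, γ, δ, ζ}
  (now 27)
Round 3 adds 15:
  {β}  = {α, γ, δ, ε, ζ}ᶜ
  {ε}  = {α, β, γ, δ, ζ}ᶜ
  {α, γ}  = {β, δ, ε, ζ}ᶜ
  {α, ζ}  = {ζ} ∪ {α}
  {β, γ}  = {α, δ, ε, ζ}ᶜ
  {γ, δ}  = {α, β, ε, ζ}ᶜ
  {γ, ζ}  = {α, β, δ, ε}ᶜ
  {δ, ζ}  = {ζ} ∪ {δ}
  {α, β, γ}  = {δ, ε, ζ}ᶜ
  {α, γ, δ}  = {β, ε, ζ}ᶜ
  {α, δ, ζ}  = {α, δ} ∪ {ζ}
  {β, γ, δ}  = {α, ε, ζ}ᶜ
  {α, γ, ε, ζ}  = {ε, ζ} ∪ {α, γ, ζ}
  {γ, δ, ε, ζ}  = {ε, ζ} ∪ {γ, δ, ζ}
  {α, β, δ, ε, ζ}  = {β, ε} ∪ {α, δ, ε, ζ}
  (now 42)
Round 4: +21 →
  {γ}  = {α, β, δ, ε, ζ}ᶜ
  {α, β}  = {γ, δ, ε, ζ}ᶜ
  {α, ε}  = {α} ∪ {ε}
  {β, δ}  = {α, γ, ε, ζ}ᶜ
  {β, ζ}  = {β} ∪ {ζ}
  {δ, ε}  = {δ} ∪ {ε}
  {α, β, δ}  = {β} ∪ {α, δ}
  {α, β, ζ}  = {α, ζ} ∪ {β}
  {α, γ, ε}  = {α, γ} ∪ {ε}
  {α, δ, ε}  = {α, δ} ∪ {ε}
  {β, γ, ε}  = {α, δ, ζ}ᶜ
  {β, γ, ζ}  = {β} ∪ {γ, ζ}
  {β, δ, ζ}  = {β} ∪ {δ, ζ}
  {γ, δ, ε}  = {γ, δ} ∪ {ε}
  {γ, ε, ζ}  = {γ, ζ} ∪ {ε, ζ}
  {α, β, γ, ε}  = {δ, ζ}ᶜ
  {α, β, γ, ζ}  = {α, γ, ζ} ∪ {β}
  {α, β, δ, ζ}  = {β} ∪ {α, δ, ζ}
  {α, γ, δ, ε}  = {α, γ, δ} ∪ {ε}
  {β, γ, δ, ε}  = {α, ζ}ᶜ
  {β, γ, δ, ζ}  = {β} ∪ {γ, δ, ζ}
  (now 63)
Round 5. New:
  {γ, ε}  = {α, β, δ, ζ}ᶜ
  (now 64)
Round 6: already closed under ᶜ and ∪.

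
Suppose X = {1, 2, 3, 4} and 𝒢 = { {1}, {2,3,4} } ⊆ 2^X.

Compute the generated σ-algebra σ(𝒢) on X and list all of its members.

Take S₀ = 𝒢 ∪ {∅, X} = { ∅, {1}, {2,3,4}, X }.
Step 1: stable.

Therefore σ(𝒢) = { ∅, {1}, {2,3,4}, X } (|σ(𝒢)| = 4).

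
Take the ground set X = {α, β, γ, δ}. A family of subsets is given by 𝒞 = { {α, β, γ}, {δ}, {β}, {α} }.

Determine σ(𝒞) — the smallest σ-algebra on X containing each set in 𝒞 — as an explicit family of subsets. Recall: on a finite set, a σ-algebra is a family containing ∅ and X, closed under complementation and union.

|σ(𝒞)| = 16.  σ(𝒞) = { ∅, {α}, {β}, {γ}, {δ}, {α, β}, {α, γ}, {α, δ}, {β, γ}, {β, δ}, {γ, δ}, {α, β, γ}, {α, β, δ}, {α, γ, δ}, {β, γ, δ}, X }

Check:
Initial family (6 sets): { ∅, {α}, {β}, {δ}, {α, β, γ}, X }.
Step 1: 5 new —
  {α, β}  = {β} ∪ {α}
  {α, δ}  = {δ} ∪ {α}
  {β, δ}  = {δ} ∪ {β}
  {α, γ, δ}  = ᶜ of {β}
  {β, γ, δ}  = ᶜ of {α}
  (now 11)
Step 2 adds 4:
  {α, γ}  = ᶜ of {β, δ}
  {β, γ}  = ᶜ of {α, δ}
  {γ, δ}  = ᶜ of {α, β}
  {α, β, δ}  = {α, β} ∪ {α, δ}
  (now 15)
Step 3 (1 new):
  {γ}  = ᶜ of {α, β, δ}
  (now 16)
Step 4: stable.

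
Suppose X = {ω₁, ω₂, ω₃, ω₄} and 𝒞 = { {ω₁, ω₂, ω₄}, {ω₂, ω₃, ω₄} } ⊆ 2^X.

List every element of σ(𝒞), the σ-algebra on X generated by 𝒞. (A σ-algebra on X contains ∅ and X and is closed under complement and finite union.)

Start: 𝒞 ∪ {∅, X} = { ∅, {ω₁, ω₂, ω₄}, {ω₂, ω₃, ω₄}, X }.
Round 1: 2 new —
  {ω₁}  = ᶜ of {ω₂, ω₃, ω₄}
  {ω₃}  = ᶜ of {ω₁, ω₂, ω₄}
  — 6 sets.
Round 2: 1 new —
  {ω₁, ω₃}  = {ω₃} ∪ {ω₁}
  — 7 sets.
Round 3 (1 new):
  {ω₂, ω₄}  = ᶜ of {ω₁, ω₃}
  — 8 sets.
Round 4: closed — nothing new.

σ(𝒞) = { ∅, {ω₁}, {ω₃}, {ω₁, ω₃}, {ω₂, ω₄}, {ω₁, ω₂, ω₄}, {ω₂, ω₃, ω₄}, X }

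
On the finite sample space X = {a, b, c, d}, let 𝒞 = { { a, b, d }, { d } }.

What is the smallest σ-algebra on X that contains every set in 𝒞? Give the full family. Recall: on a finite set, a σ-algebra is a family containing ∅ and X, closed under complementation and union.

σ(𝒞) = { {  }, { c }, { d }, { a, b }, { c, d }, { a, b, c }, { a, b, d }, X }

Working:
Take S₀ = 𝒞 ∪ {∅, X} = { {  }, { d }, { a, b, d }, X }.
Iteration 1 (2 new):
  { c }  = ᶜ of { a, b, d }
  { a, b, c }  = ᶜ of { d }
  — 6 sets.
Iteration 2: 1 new —
  { c, d }  = { c } ∪ { d }
  — 7 sets.
Iteration 3 (1 new):
  { a, b }  = ᶜ of { c, d }
  — 8 sets.
After Iteration 4 the family is unchanged; done.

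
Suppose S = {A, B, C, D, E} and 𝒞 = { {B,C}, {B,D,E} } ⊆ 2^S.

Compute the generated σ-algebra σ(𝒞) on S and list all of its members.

Start: 𝒞 ∪ {∅, S} = { ∅, {B,C}, {B,D,E}, S }.
Iteration 1: 3 new —
  {A,C}  = S∖{B,D,E}
  {A,D,E}  = S∖{B,C}
  {B,C,D,E}  = {B,C} ∪ {B,D,E}
Iteration 2 adds 4:
  {A}  = S∖{B,C,D,E}
  {A,B,C}  = {B,C} ∪ {A,C}
  {A,B,D,E}  = {A,D,E} ∪ {B,D,E}
  {A,C,D,E}  = {A,D,E} ∪ {A,C}
Iteration 3. New:
  {B}  = S∖{A,C,D,E}
  {C}  = S∖{A,B,D,E}
  {D,E}  = S∖{A,B,C}
Iteration 4: 2 new —
  {A,B}  = {B} ∪ {A}
  {C,D,E}  = {D,E} ∪ {C}
Iteration 5: already closed under ᶜ and ∪.

Therefore σ(𝒞) = { ∅, {A}, {B}, {C}, {A,B}, {A,C}, {B,C}, {D,E}, {A,B,C}, {A,D,E}, {B,D,E}, {C,D,E}, {A,B,D,E}, {A,C,D,E}, {B,C,D,E}, S } (|σ(𝒞)| = 16).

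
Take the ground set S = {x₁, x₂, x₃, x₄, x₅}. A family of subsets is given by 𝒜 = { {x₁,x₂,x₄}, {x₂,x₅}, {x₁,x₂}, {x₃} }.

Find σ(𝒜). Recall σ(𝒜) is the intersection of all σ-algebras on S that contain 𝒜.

Initial family (6 sets): { {}, {x₃}, {x₁,x₂}, {x₂,x₅}, {x₁,x₂,x₄}, S }.
Iteration 1: +8 →
  {x₃,x₅}  = {x₁,x₂,x₄}ᶜ
  {x₁,x₂,x₃}  = {x₃} ∪ {x₁,x₂}
  {x₁,x₂,x₅}  = {x₂,x₅} ∪ {x₁,x₂}
  {x₁,x₃,x₄}  = {x₂,x₅}ᶜ
  {x₂,x₃,x₅}  = {x₃} ∪ {x₂,x₅}
  {x₃,x₄,x₅}  = {x₁,x₂}ᶜ
  {x₁,x₂,x₃,x₄}  = {x₃} ∪ {x₁,x₂,x₄}
  {x₁,x₂,x₄,x₅}  = {x₃}ᶜ
Iteration 2: +7 →
  {x₅}  = {x₁,x₂,x₃,x₄}ᶜ
  {x₁,x₄}  = {x₂,x₃,x₅}ᶜ
  {x₃,x₄}  = {x₁,x₂,x₅}ᶜ
  {x₄,x₅}  = {x₁,x₂,x₃}ᶜ
  {x₁,x₂,x₃,x₅}  = {x₂,x₅} ∪ {x₁,x₂,x₃}
  {x₁,x₃,x₄,x₅}  = {x₃,x₄,x₅} ∪ {x₁,x₃,x₄}
  {x₂,x₃,x₄,x₅}  = {x₂,x₅} ∪ {x₃,x₄,x₅}
Iteration 3 (5 new):
  {x₁}  = {x₂,x₃,x₄,x₅}ᶜ
  {x₂}  = {x₁,x₃,x₄,x₅}ᶜ
  {x₄}  = {x₁,x₂,x₃,x₅}ᶜ
  {x₁,x₄,x₅}  = {x₄,x₅} ∪ {x₁,x₄}
  {x₂,x₄,x₅}  = {x₂,x₅} ∪ {x₄,x₅}
Iteration 4 (6 new):
  {x₁,x₃}  = {x₂,x₄,x₅}ᶜ
  {x₁,x₅}  = {x₅} ∪ {x₁}
  {x₂,x₃}  = {x₁,x₄,x₅}ᶜ
  {x₂,x₄}  = {x₂} ∪ {x₄}
  {x₁,x₃,x₅}  = {x₃,x₅} ∪ {x₁}
  {x₂,x₃,x₄}  = {x₃,x₄} ∪ {x₂}
Iteration 5 adds nothing — fixpoint reached.

Therefore σ(𝒜) = { {}, {x₁}, {x₂}, {x₃}, {x₄}, {x₅}, {x₁,x₂}, {x₁,x₃}, {x₁,x₄}, {x₁,x₅}, {x₂,x₃}, {x₂,x₄}, {x₂,x₅}, {x₃,x₄}, {x₃,x₅}, {x₄,x₅}, {x₁,x₂,x₃}, {x₁,x₂,x₄}, {x₁,x₂,x₅}, {x₁,x₃,x₄}, {x₁,x₃,x₅}, {x₁,x₄,x₅}, {x₂,x₃,x₄}, {x₂,x₃,x₅}, {x₂,x₄,x₅}, {x₃,x₄,x₅}, {x₁,x₂,x₃,x₄}, {x₁,x₂,x₃,x₅}, {x₁,x₂,x₄,x₅}, {x₁,x₃,x₄,x₅}, {x₂,x₃,x₄,x₅}, S } (|σ(𝒜)| = 32).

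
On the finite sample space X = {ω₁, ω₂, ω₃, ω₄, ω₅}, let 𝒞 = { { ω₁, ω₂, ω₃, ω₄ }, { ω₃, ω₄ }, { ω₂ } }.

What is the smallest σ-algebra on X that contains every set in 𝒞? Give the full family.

Answer: σ(𝒞) = { {}, { ω₁ }, { ω₂ }, { ω₅ }, { ω₁, ω₂ }, { ω₁, ω₅ }, { ω₂, ω₅ }, { ω₃, ω₄ }, { ω₁, ω₂, ω₅ }, { ω₁, ω₃, ω₄ }, { ω₂, ω₃, ω₄ }, { ω₃, ω₄, ω₅ }, { ω₁, ω₂, ω₃, ω₄ }, { ω₁, ω₃, ω₄, ω₅ }, { ω₂, ω₃, ω₄, ω₅ }, X }

Working:
Seed the family with 𝒞 together with ∅ and X: { {}, { ω₂ }, { ω₃, ω₄ }, { ω₁, ω₂, ω₃, ω₄ }, X }.
Round 1: +4 →
  { ω₅ }  = ᶜ of { ω₁, ω₂, ω₃, ω₄ }
  { ω₁, ω₂, ω₅ }  = ᶜ of { ω₃, ω₄ }
  { ω₂, ω₃, ω₄ }  = { ω₃, ω₄ } ∪ { ω₂ }
  { ω₁, ω₃, ω₄, ω₅ }  = ᶜ of { ω₂ }
  — 9 sets.
Round 2: 4 new —
  { ω₁, ω₅ }  = ᶜ of { ω₂, ω₃, ω₄ }
  { ω₂, ω₅ }  = { ω₂ } ∪ { ω₅ }
  { ω₃, ω₄, ω₅ }  = { ω₃, ω₄ } ∪ { ω₅ }
  { ω₂, ω₃, ω₄, ω₅ }  = { ω₅ } ∪ { ω₂, ω₃, ω₄ }
  — 13 sets.
Round 3. New:
  { ω₁ }  = ᶜ of { ω₂, ω₃, ω₄, ω₅ }
  { ω₁, ω₂ }  = ᶜ of { ω₃, ω₄, ω₅ }
  { ω₁, ω₃, ω₄ }  = ᶜ of { ω₂, ω₅ }
  — 16 sets.
Round 4: closed — nothing new.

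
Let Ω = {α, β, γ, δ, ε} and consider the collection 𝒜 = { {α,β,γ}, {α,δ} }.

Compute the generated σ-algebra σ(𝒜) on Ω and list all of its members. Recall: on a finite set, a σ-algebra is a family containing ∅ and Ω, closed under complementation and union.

Answer: σ(𝒜) = { {}, {α}, {δ}, {ε}, {α,δ}, {α,ε}, {β,γ}, {δ,ε}, {α,β,γ}, {α,δ,ε}, {β,γ,δ}, {β,γ,ε}, {α,β,γ,δ}, {α,β,γ,ε}, {β,γ,δ,ε}, Ω }

Trace:
Start: 𝒜 ∪ {∅, Ω} = { {}, {α,δ}, {α,β,γ}, Ω }.
Step 1. New:
  {δ,ε}  = ᶜ of {α,β,γ}
  {β,γ,ε}  = ᶜ of {α,δ}
  {α,β,γ,δ}  = {α,β,γ} ∪ {α,δ}
  [7 total]
Step 2. New:
  {ε}  = ᶜ of {α,β,γ,δ}
  {α,δ,ε}  = {δ,ε} ∪ {α,δ}
  {α,β,γ,ε}  = {β,γ,ε} ∪ {α,β,γ}
  {β,γ,δ,ε}  = {δ,ε} ∪ {β,γ,ε}
  [11 total]
Step 3 adds 3:
  {α}  = ᶜ of {β,γ,δ,ε}
  {δ}  = ᶜ of {α,β,γ,ε}
  {β,γ}  = ᶜ of {α,δ,ε}
  [14 total]
Step 4: 2 new —
  {α,ε}  = {ε} ∪ {α}
  {β,γ,δ}  = {β,γ} ∪ {δ}
  [16 total]
Step 5: stable.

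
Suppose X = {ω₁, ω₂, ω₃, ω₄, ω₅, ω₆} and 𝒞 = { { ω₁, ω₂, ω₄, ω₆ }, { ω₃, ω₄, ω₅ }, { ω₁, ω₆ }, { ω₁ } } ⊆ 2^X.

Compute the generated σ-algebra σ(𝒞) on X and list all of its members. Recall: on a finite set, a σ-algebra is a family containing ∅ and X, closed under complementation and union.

Begin from { ∅, { ω₁ }, { ω₁, ω₆ }, { ω₃, ω₄, ω₅ }, { ω₁, ω₂, ω₄, ω₆ }, X } (that is, 𝒞 plus ∅ and X).
Round 1 adds 6:
  { ω₃, ω₅ }  = { ω₁, ω₂, ω₄, ω₆ }ᶜ
  { ω₁, ω₂, ω₆ }  = { ω₃, ω₄, ω₅ }ᶜ
  { ω₁, ω₃, ω₄, ω₅ }  = { ω₃, ω₄, ω₅ } ∪ { ω₁ }
  { ω₂, ω₃, ω₄, ω₅ }  = { ω₁, ω₆ }ᶜ
  { ω₁, ω₃, ω₄, ω₅, ω₆ }  = { ω₃, ω₄, ω₅ } ∪ { ω₁, ω₆ }
  { ω₂, ω₃, ω₄, ω₅, ω₆ }  = { ω₁ }ᶜ
  |family| = 12
Round 2 adds 6:
  { ω₂ }  = { ω₁, ω₃, ω₄, ω₅, ω₆ }ᶜ
  { ω₂, ω₆ }  = { ω₁, ω₃, ω₄, ω₅ }ᶜ
  { ω₁, ω₃, ω₅ }  = { ω₃, ω₅ } ∪ { ω₁ }
  { ω₁, ω₃, ω₅, ω₆ }  = { ω₁, ω₆ } ∪ { ω₃, ω₅ }
  { ω₁, ω₂, ω₃, ω₄, ω₅ }  = { ω₂, ω₃, ω₄, ω₅ } ∪ { ω₁, ω₃, ω₄, ω₅ }
  { ω₁, ω₂, ω₃, ω₅, ω₆ }  = { ω₃, ω₅ } ∪ { ω₁, ω₂, ω₆ }
  |family| = 18
Round 3: +8 →
  { ω₄ }  = { ω₁, ω₂, ω₃, ω₅, ω₆ }ᶜ
  { ω₆ }  = { ω₁, ω₂, ω₃, ω₄, ω₅ }ᶜ
  { ω₁, ω₂ }  = { ω₂ } ∪ { ω₁ }
  { ω₂, ω₄ }  = { ω₁, ω₃, ω₅, ω₆ }ᶜ
  { ω₂, ω₃, ω₅ }  = { ω₃, ω₅ } ∪ { ω₂ }
  { ω₂, ω₄, ω₆ }  = { ω₁, ω₃, ω₅ }ᶜ
  { ω₁, ω₂, ω₃, ω₅ }  = { ω₂ } ∪ { ω₁, ω₃, ω₅ }
  { ω₂, ω₃, ω₅, ω₆ }  = { ω₃, ω₅ } ∪ { ω₂, ω₆ }
  |family| = 26
Round 4: +6 →
  { ω₁, ω₄ }  = { ω₂, ω₃, ω₅, ω₆ }ᶜ
  { ω₄, ω₆ }  = { ω₁, ω₂, ω₃, ω₅ }ᶜ
  { ω₁, ω₂, ω₄ }  = { ω₁, ω₂ } ∪ { ω₄ }
  { ω₁, ω₄, ω₆ }  = { ω₂, ω₃, ω₅ }ᶜ
  { ω₃, ω₅, ω₆ }  = { ω₆ } ∪ { ω₃, ω₅ }
  { ω₃, ω₄, ω₅, ω₆ }  = { ω₁, ω₂ }ᶜ
  |family| = 32
Round 5: already closed under ᶜ and ∪.

Hence σ(𝒞) has 32 members: { ∅, { ω₁ }, { ω₂ }, { ω₄ }, { ω₆ }, { ω₁, ω₂ }, { ω₁, ω₄ }, { ω₁, ω₆ }, { ω₂, ω₄ }, { ω₂, ω₆ }, { ω₃, ω₅ }, { ω₄, ω₆ }, { ω₁, ω₂, ω₄ }, { ω₁, ω₂, ω₆ }, { ω₁, ω₃, ω₅ }, { ω₁, ω₄, ω₆ }, { ω₂, ω₃, ω₅ }, { ω₂, ω₄, ω₆ }, { ω₃, ω₄, ω₅ }, { ω₃, ω₅, ω₆ }, { ω₁, ω₂, ω₃, ω₅ }, { ω₁, ω₂, ω₄, ω₆ }, { ω₁, ω₃, ω₄, ω₅ }, { ω₁, ω₃, ω₅, ω₆ }, { ω₂, ω₃, ω₄, ω₅ }, { ω₂, ω₃, ω₅, ω₆ }, { ω₃, ω₄, ω₅, ω₆ }, { ω₁, ω₂, ω₃, ω₄, ω₅ }, { ω₁, ω₂, ω₃, ω₅, ω₆ }, { ω₁, ω₃, ω₄, ω₅, ω₆ }, { ω₂, ω₃, ω₄, ω₅, ω₆ }, X }.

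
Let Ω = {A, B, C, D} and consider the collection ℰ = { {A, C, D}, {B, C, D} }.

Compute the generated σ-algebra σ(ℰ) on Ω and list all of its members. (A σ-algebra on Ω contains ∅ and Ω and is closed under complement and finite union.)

Start: ℰ ∪ {∅, Ω} = { {}, {A, C, D}, {B, C, D}, Ω }.
Pass 1. New:
  {A}  = {B, C, D}ᶜ
  {B}  = {A, C, D}ᶜ
  (now 6)
Pass 2: 1 new —
  {A, B}  = {B} ∪ {A}
  (now 7)
Pass 3: 1 new —
  {C, D}  = {A, B}ᶜ
  (now 8)
Pass 4: stable.

σ(ℰ) = { {}, {A}, {B}, {A, B}, {C, D}, {A, C, D}, {B, C, D}, Ω }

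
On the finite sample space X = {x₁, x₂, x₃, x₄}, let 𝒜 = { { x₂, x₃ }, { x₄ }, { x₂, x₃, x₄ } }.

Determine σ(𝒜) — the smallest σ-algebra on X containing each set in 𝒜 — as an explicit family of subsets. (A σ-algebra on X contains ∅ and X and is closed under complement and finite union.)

|σ(𝒜)| = 8.  σ(𝒜) = { {  }, { x₁ }, { x₄ }, { x₁, x₄ }, { x₂, x₃ }, { x₁, x₂, x₃ }, { x₂, x₃, x₄ }, X }

Check:
Initial family (5 sets): { {  }, { x₄ }, { x₂, x₃ }, { x₂, x₃, x₄ }, X }.
Step 1: +3 →
  { x₁ }  = ᶜ of { x₂, x₃, x₄ }
  { x₁, x₄ }  = ᶜ of { x₂, x₃ }
  { x₁, x₂, x₃ }  = ᶜ of { x₄ }
  [8 total]
Step 2: no new sets; the family is a σ-algebra.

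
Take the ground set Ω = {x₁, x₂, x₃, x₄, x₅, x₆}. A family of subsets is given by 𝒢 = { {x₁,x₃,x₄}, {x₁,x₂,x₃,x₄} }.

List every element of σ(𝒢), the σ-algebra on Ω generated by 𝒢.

σ(𝒢) (8 sets): { {}, {x₂}, {x₅,x₆}, {x₁,x₃,x₄}, {x₂,x₅,x₆}, {x₁,x₂,x₃,x₄}, {x₁,x₃,x₄,x₅,x₆}, Ω }

Derivation:
Take S₀ = 𝒢 ∪ {∅, Ω} = { {}, {x₁,x₃,x₄}, {x₁,x₂,x₃,x₄}, Ω }.
Iteration 1. New:
  {x₅,x₆}  = Ω∖{x₁,x₂,x₃,x₄}
  {x₂,x₅,x₆}  = Ω∖{x₁,x₃,x₄}
  — 6 sets.
Iteration 2. New:
  {x₁,x₃,x₄,x₅,x₆}  = {x₁,x₃,x₄} ∪ {x₅,x₆}
  — 7 sets.
Iteration 3 adds 1:
  {x₂}  = Ω∖{x₁,x₃,x₄,x₅,x₆}
  — 8 sets.
Iteration 4: no new sets; the family is a σ-algebra.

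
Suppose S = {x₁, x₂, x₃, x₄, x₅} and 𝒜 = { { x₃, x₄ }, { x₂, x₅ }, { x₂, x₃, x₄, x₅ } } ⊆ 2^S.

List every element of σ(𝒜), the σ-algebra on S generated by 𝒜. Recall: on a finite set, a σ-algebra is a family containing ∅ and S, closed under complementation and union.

σ(𝒜) = { {}, { x₁ }, { x₂, x₅ }, { x₃, x₄ }, { x₁, x₂, x₅ }, { x₁, x₃, x₄ }, { x₂, x₃, x₄, x₅ }, S }

Working:
Seed the family with 𝒜 together with ∅ and S: { {}, { x₂, x₅ }, { x₃, x₄ }, { x₂, x₃, x₄, x₅ }, S }.
Pass 1. New:
  { x₁ }  = complement { x₂, x₃, x₄, x₅ }
  { x₁, x₂, x₅ }  = complement { x₃, x₄ }
  { x₁, x₃, x₄ }  = complement { x₂, x₅ }
  — 8 sets.
After Pass 2 the family is unchanged; done.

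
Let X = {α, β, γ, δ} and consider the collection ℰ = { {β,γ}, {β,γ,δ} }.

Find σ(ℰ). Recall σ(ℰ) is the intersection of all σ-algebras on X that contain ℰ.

Start: ℰ ∪ {∅, X} = { ∅, {β,γ}, {β,γ,δ}, X }.
Pass 1: 2 new —
  {α}  = {β,γ,δ}ᶜ
  {α,δ}  = {β,γ}ᶜ
  |family| = 6
Pass 2: +1 →
  {α,β,γ}  = {β,γ} ∪ {α}
  |family| = 7
Pass 3: +1 →
  {δ}  = {α,β,γ}ᶜ
  |family| = 8
Pass 4 adds nothing — fixpoint reached.

Hence σ(ℰ) has 8 members: { ∅, {α}, {δ}, {α,δ}, {β,γ}, {α,β,γ}, {β,γ,δ}, X }.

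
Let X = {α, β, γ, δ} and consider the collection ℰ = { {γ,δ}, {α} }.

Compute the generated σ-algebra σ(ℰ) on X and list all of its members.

Begin from { {}, {α}, {γ,δ}, X } (that is, ℰ plus ∅ and X).
Iteration 1: +3 →
  {α,β}  = complement {γ,δ}
  {α,γ,δ}  = {γ,δ} ∪ {α}
  {β,γ,δ}  = complement {α}
Iteration 2 adds 1:
  {β}  = complement {α,γ,δ}
Iteration 3: closed — nothing new.

Hence σ(ℰ) has 8 members: { {}, {α}, {β}, {α,β}, {γ,δ}, {α,γ,δ}, {β,γ,δ}, X }.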